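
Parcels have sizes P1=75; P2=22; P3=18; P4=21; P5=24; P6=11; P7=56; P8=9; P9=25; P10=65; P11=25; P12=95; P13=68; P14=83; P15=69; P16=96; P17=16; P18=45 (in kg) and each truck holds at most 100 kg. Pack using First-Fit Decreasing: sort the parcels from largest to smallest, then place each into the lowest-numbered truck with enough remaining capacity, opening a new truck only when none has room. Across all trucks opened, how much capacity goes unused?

77

Sorted descending: 96, 95, 83, 75, 69, 68, 65, 56, 45, 25, 25, 24, 22, 21, 18, 16, 11, 9.
truck 1: place 96 kg, 4 kg left
truck 2: place 95 kg, 5 kg left
truck 3: place 83 kg, 17 kg left
truck 4: place 75 kg, 25 kg left
truck 5: place 69 kg, 31 kg left
truck 6: place 68 kg, 32 kg left
truck 7: place 65 kg, 35 kg left
truck 8: place 56 kg, 44 kg left
truck 9: place 45 kg, 55 kg left
truck 4: place 25 kg, 0 kg left
truck 5: place 25 kg, 6 kg left
truck 6: place 24 kg, 8 kg left
truck 7: place 22 kg, 13 kg left
truck 8: place 21 kg, 23 kg left
truck 8: place 18 kg, 5 kg left
truck 3: place 16 kg, 1 kg left
truck 7: place 11 kg, 2 kg left
truck 9: place 9 kg, 46 kg left
9 trucks × 100 kg = 900 kg; used 823 kg; unused 77 kg.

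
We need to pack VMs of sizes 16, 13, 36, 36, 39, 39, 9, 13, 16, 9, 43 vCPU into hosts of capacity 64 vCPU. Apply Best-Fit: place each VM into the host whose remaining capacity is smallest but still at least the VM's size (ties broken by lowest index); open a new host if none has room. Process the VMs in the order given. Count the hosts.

6 hosts

Put 16 vCPU in host 1; 48 vCPU remain.
Put 13 vCPU in host 1; 35 vCPU remain.
Put 36 vCPU in host 2; 28 vCPU remain.
Put 36 vCPU in host 3; 28 vCPU remain.
Put 39 vCPU in host 4; 25 vCPU remain.
Put 39 vCPU in host 5; 25 vCPU remain.
Put 9 vCPU in host 4; 16 vCPU remain.
Put 13 vCPU in host 4; 3 vCPU remain.
Put 16 vCPU in host 5; 9 vCPU remain.
Put 9 vCPU in host 5; 0 vCPU remain.
Put 43 vCPU in host 6; 21 vCPU remain.
Final hosts: [16,13] [36] [36] [39,9,13] [39,16,9] [43].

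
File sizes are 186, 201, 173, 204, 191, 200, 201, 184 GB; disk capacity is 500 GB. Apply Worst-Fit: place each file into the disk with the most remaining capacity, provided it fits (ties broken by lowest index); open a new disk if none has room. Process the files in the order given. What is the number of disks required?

Put 186 GB in disk 1; 314 GB remain.
Put 201 GB in disk 1; 113 GB remain.
Put 173 GB in disk 2; 327 GB remain.
Put 204 GB in disk 2; 123 GB remain.
Put 191 GB in disk 3; 309 GB remain.
Put 200 GB in disk 3; 109 GB remain.
Put 201 GB in disk 4; 299 GB remain.
Put 184 GB in disk 4; 115 GB remain.
Final disks: [186,201] [173,204] [191,200] [201,184].

4 disks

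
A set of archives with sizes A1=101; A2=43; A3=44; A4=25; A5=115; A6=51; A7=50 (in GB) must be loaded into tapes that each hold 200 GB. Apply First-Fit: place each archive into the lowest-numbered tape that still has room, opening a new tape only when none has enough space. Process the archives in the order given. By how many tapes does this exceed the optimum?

First-Fit: [101,43,44] [25,115,51] [50] → 3 tapes.
Total size 429 GB; any packing needs at least ⌈429/200⌉ = 3 tapes.
So 3 is already optimal.

0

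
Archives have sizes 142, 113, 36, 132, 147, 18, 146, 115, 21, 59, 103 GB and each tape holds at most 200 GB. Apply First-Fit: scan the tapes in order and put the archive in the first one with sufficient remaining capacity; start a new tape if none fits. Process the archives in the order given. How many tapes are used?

142 GB → tape 1 (remaining 58 GB)
113 GB → tape 2 (remaining 87 GB)
36 GB → tape 1 (remaining 22 GB)
132 GB → tape 3 (remaining 68 GB)
147 GB → tape 4 (remaining 53 GB)
18 GB → tape 1 (remaining 4 GB)
146 GB → tape 5 (remaining 54 GB)
115 GB → tape 6 (remaining 85 GB)
21 GB → tape 2 (remaining 66 GB)
59 GB → tape 2 (remaining 7 GB)
103 GB → tape 7 (remaining 97 GB)

7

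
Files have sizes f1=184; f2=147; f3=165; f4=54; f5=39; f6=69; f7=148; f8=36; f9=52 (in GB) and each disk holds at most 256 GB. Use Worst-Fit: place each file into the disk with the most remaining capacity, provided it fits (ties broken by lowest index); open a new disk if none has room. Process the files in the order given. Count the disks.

disk 1: place f1 (184 GB), 72 GB left
disk 2: place f2 (147 GB), 109 GB left
disk 3: place f3 (165 GB), 91 GB left
disk 2: place f4 (54 GB), 55 GB left
disk 3: place f5 (39 GB), 52 GB left
disk 1: place f6 (69 GB), 3 GB left
disk 4: place f7 (148 GB), 108 GB left
disk 4: place f8 (36 GB), 72 GB left
disk 4: place f9 (52 GB), 20 GB left

4 disks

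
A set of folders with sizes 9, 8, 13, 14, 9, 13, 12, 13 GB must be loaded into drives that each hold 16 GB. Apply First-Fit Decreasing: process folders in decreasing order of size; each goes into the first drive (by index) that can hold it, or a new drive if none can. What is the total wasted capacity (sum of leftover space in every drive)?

37

Sorted descending: 14, 13, 13, 13, 12, 9, 9, 8.
drive 1: place 14 GB, 2 GB left
drive 2: place 13 GB, 3 GB left
drive 3: place 13 GB, 3 GB left
drive 4: place 13 GB, 3 GB left
drive 5: place 12 GB, 4 GB left
drive 6: place 9 GB, 7 GB left
drive 7: place 9 GB, 7 GB left
drive 8: place 8 GB, 8 GB left
8 drives × 16 GB = 128 GB; used 91 GB; unused 37 GB.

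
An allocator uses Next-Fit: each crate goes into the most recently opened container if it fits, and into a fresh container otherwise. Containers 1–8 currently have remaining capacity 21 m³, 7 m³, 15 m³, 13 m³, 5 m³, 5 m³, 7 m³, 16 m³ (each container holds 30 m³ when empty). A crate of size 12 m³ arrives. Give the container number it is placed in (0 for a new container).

8

Next-Fit only looks at container 8, which has 16 m³ free.
12 m³ fits there.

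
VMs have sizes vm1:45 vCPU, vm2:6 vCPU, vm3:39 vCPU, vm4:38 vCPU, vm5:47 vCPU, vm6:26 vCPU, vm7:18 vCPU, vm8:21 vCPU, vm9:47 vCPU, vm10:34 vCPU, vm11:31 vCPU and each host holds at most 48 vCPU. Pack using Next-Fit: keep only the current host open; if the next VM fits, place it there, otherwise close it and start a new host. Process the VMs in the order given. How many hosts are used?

9

host 1: place vm1 (45 vCPU), 3 vCPU left
host 2: place vm2 (6 vCPU), 42 vCPU left
host 2: place vm3 (39 vCPU), 3 vCPU left
host 3: place vm4 (38 vCPU), 10 vCPU left
host 4: place vm5 (47 vCPU), 1 vCPU left
host 5: place vm6 (26 vCPU), 22 vCPU left
host 5: place vm7 (18 vCPU), 4 vCPU left
host 6: place vm8 (21 vCPU), 27 vCPU left
host 7: place vm9 (47 vCPU), 1 vCPU left
host 8: place vm10 (34 vCPU), 14 vCPU left
host 9: place vm11 (31 vCPU), 17 vCPU left
Final hosts: [45] [6,39] [38] [47] [26,18] [21] [47] [34] [31].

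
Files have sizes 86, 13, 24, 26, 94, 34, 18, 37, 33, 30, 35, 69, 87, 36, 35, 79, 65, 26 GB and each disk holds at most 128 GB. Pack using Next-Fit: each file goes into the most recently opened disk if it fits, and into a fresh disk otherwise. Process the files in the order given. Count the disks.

8 disks

Put 86 GB in disk 1; 42 GB remain.
Put 13 GB in disk 1; 29 GB remain.
Put 24 GB in disk 1; 5 GB remain.
Put 26 GB in disk 2; 102 GB remain.
Put 94 GB in disk 2; 8 GB remain.
Put 34 GB in disk 3; 94 GB remain.
Put 18 GB in disk 3; 76 GB remain.
Put 37 GB in disk 3; 39 GB remain.
Put 33 GB in disk 3; 6 GB remain.
Put 30 GB in disk 4; 98 GB remain.
Put 35 GB in disk 4; 63 GB remain.
Put 69 GB in disk 5; 59 GB remain.
Put 87 GB in disk 6; 41 GB remain.
Put 36 GB in disk 6; 5 GB remain.
Put 35 GB in disk 7; 93 GB remain.
Put 79 GB in disk 7; 14 GB remain.
Put 65 GB in disk 8; 63 GB remain.
Put 26 GB in disk 8; 37 GB remain.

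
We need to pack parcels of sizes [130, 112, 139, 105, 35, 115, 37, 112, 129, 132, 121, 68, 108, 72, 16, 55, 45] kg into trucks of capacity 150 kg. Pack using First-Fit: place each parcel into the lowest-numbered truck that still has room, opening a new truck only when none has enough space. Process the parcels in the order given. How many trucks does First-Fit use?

Put 130 kg in truck 1; 20 kg remain.
Put 112 kg in truck 2; 38 kg remain.
Put 139 kg in truck 3; 11 kg remain.
Put 105 kg in truck 4; 45 kg remain.
Put 35 kg in truck 2; 3 kg remain.
Put 115 kg in truck 5; 35 kg remain.
Put 37 kg in truck 4; 8 kg remain.
Put 112 kg in truck 6; 38 kg remain.
Put 129 kg in truck 7; 21 kg remain.
Put 132 kg in truck 8; 18 kg remain.
Put 121 kg in truck 9; 29 kg remain.
Put 68 kg in truck 10; 82 kg remain.
Put 108 kg in truck 11; 42 kg remain.
Put 72 kg in truck 10; 10 kg remain.
Put 16 kg in truck 1; 4 kg remain.
Put 55 kg in truck 12; 95 kg remain.
Put 45 kg in truck 12; 50 kg remain.
Final trucks: [130,16] [112,35] [139] [105,37] [115] [112] [129] [132] [121] [68,72] [108] [55,45].

12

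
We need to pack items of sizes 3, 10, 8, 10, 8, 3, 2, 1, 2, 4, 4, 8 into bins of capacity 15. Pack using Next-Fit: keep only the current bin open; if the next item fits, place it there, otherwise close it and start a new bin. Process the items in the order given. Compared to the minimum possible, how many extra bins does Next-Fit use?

1

Next-Fit: [3,10] [8] [10] [8,3,2,1] [2,4,4] [8] → 6 bins.
Total size 63; any packing needs at least ⌈63/15⌉ = 5 bins.
An optimal packing achieves that bound: [10,4,1] [10,4] [8,3,3] [8,2,2] [8] → 5 bins.
Excess: 6 − 5 = 1.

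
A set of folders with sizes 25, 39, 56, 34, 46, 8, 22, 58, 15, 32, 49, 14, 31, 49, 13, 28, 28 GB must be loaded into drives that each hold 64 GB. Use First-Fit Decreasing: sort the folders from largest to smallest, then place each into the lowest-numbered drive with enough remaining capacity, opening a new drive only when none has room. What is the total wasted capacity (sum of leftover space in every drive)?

Sorted descending: 58, 56, 49, 49, 46, 39, 34, 32, 31, 28, 28, 25, 22, 15, 14, 13, 8.
Put 58 GB in drive 1; 6 GB remain.
Put 56 GB in drive 2; 8 GB remain.
Put 49 GB in drive 3; 15 GB remain.
Put 49 GB in drive 4; 15 GB remain.
Put 46 GB in drive 5; 18 GB remain.
Put 39 GB in drive 6; 25 GB remain.
Put 34 GB in drive 7; 30 GB remain.
Put 32 GB in drive 8; 32 GB remain.
Put 31 GB in drive 8; 1 GB remain.
Put 28 GB in drive 7; 2 GB remain.
Put 28 GB in drive 9; 36 GB remain.
Put 25 GB in drive 6; 0 GB remain.
Put 22 GB in drive 9; 14 GB remain.
Put 15 GB in drive 3; 0 GB remain.
Put 14 GB in drive 4; 1 GB remain.
Put 13 GB in drive 5; 5 GB remain.
Put 8 GB in drive 2; 0 GB remain.
9 drives × 64 GB = 576 GB; used 547 GB; unused 29 GB.

29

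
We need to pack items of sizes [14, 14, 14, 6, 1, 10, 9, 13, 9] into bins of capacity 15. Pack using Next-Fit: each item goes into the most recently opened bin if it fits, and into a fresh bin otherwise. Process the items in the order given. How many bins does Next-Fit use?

14 → bin 1 (remaining 1)
14 → bin 2 (remaining 1)
14 → bin 3 (remaining 1)
6 → bin 4 (remaining 9)
1 → bin 4 (remaining 8)
10 → bin 5 (remaining 5)
9 → bin 6 (remaining 6)
13 → bin 7 (remaining 2)
9 → bin 8 (remaining 6)
Final bins: [14] [14] [14] [6,1] [10] [9] [13] [9].

8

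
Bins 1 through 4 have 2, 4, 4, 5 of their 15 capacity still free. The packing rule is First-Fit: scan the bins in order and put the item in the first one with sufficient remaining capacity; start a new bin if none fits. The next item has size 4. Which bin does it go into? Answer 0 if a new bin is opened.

2

Bins with room: bin 2 (4), bin 3 (4), bin 4 (5).
The first with room is bin 2.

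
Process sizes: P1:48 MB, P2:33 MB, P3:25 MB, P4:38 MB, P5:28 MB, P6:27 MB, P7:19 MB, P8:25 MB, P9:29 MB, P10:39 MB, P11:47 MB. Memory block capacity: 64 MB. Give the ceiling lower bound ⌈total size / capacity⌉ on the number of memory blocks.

Total size = 48 + 33 + 25 + 38 + 28 + 27 + 19 + 25 + 29 + 39 + 47 = 358 MB.
⌈358 / 64⌉ = 6.

6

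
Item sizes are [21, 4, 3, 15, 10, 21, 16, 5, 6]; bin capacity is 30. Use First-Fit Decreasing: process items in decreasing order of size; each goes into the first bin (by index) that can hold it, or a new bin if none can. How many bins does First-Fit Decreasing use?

Sorted descending: 21, 21, 16, 15, 10, 6, 5, 4, 3.
bin 1: place 21, 9 left
bin 2: place 21, 9 left
bin 3: place 16, 14 left
bin 4: place 15, 15 left
bin 3: place 10, 4 left
bin 1: place 6, 3 left
bin 2: place 5, 4 left
bin 2: place 4, 0 left
bin 1: place 3, 0 left
Final bins: [21,6,3] [21,5,4] [16,10] [15].

4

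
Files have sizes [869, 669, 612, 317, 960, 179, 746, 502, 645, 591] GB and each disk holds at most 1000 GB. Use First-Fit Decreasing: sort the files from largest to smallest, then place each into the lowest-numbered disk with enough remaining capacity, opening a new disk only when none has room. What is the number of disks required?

Sorted descending: 960, 869, 746, 669, 645, 612, 591, 502, 317, 179.
disk 1: place 960 GB, 40 GB left
disk 2: place 869 GB, 131 GB left
disk 3: place 746 GB, 254 GB left
disk 4: place 669 GB, 331 GB left
disk 5: place 645 GB, 355 GB left
disk 6: place 612 GB, 388 GB left
disk 7: place 591 GB, 409 GB left
disk 8: place 502 GB, 498 GB left
disk 4: place 317 GB, 14 GB left
disk 3: place 179 GB, 75 GB left
Final disks: [960] [869] [746,179] [669,317] [645] [612] [591] [502].

8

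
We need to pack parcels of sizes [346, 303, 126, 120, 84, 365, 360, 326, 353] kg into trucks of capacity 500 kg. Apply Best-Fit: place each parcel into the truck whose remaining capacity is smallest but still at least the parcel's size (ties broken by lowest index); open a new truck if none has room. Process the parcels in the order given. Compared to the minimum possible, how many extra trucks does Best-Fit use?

Best-Fit: [346,126] [303,120] [84,365] [360] [326] [353] → 6 trucks.
6 parcels exceed 250 kg (half the capacity), and no two of those can share a truck, so at least 6 trucks are needed.
So 6 is already optimal.

0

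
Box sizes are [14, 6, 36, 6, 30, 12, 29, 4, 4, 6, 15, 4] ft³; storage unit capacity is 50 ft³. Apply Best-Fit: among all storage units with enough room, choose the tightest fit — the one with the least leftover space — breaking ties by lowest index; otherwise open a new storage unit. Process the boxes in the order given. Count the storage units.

4

storage unit 1: place 14 ft³, 36 ft³ left
storage unit 1: place 6 ft³, 30 ft³ left
storage unit 2: place 36 ft³, 14 ft³ left
storage unit 2: place 6 ft³, 8 ft³ left
storage unit 1: place 30 ft³, 0 ft³ left
storage unit 3: place 12 ft³, 38 ft³ left
storage unit 3: place 29 ft³, 9 ft³ left
storage unit 2: place 4 ft³, 4 ft³ left
storage unit 2: place 4 ft³, 0 ft³ left
storage unit 3: place 6 ft³, 3 ft³ left
storage unit 4: place 15 ft³, 35 ft³ left
storage unit 4: place 4 ft³, 31 ft³ left
Final storage units: [14,6,30] [36,6,4,4] [12,29,6] [15,4].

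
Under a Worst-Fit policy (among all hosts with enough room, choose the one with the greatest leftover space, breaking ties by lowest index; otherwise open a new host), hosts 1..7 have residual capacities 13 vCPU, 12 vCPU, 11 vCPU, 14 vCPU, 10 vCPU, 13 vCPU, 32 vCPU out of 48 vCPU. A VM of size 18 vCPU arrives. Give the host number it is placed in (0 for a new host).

Hosts with room: host 7 (32 vCPU).
Most room is host 7 with 32 vCPU free.

7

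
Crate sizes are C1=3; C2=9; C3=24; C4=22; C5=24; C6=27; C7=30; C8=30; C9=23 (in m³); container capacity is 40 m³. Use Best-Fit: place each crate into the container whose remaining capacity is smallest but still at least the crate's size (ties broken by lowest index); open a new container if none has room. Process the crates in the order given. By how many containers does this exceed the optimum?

0

Best-Fit: [3,9,24] [22] [24] [27] [30] [30] [23] → 7 containers.
7 crates exceed 20 m³ (half the capacity), and no two of those can share a container, so at least 7 containers are needed.
So 7 is already optimal.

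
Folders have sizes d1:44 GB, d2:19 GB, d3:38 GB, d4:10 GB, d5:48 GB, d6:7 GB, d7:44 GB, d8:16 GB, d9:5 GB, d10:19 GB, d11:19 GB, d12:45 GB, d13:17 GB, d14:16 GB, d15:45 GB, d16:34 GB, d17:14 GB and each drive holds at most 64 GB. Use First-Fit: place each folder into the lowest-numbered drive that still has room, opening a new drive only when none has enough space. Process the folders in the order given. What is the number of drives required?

d1 (44 GB) → drive 1 (remaining 20 GB)
d2 (19 GB) → drive 1 (remaining 1 GB)
d3 (38 GB) → drive 2 (remaining 26 GB)
d4 (10 GB) → drive 2 (remaining 16 GB)
d5 (48 GB) → drive 3 (remaining 16 GB)
d6 (7 GB) → drive 2 (remaining 9 GB)
d7 (44 GB) → drive 4 (remaining 20 GB)
d8 (16 GB) → drive 3 (remaining 0 GB)
d9 (5 GB) → drive 2 (remaining 4 GB)
d10 (19 GB) → drive 4 (remaining 1 GB)
d11 (19 GB) → drive 5 (remaining 45 GB)
d12 (45 GB) → drive 5 (remaining 0 GB)
d13 (17 GB) → drive 6 (remaining 47 GB)
d14 (16 GB) → drive 6 (remaining 31 GB)
d15 (45 GB) → drive 7 (remaining 19 GB)
d16 (34 GB) → drive 8 (remaining 30 GB)
d17 (14 GB) → drive 6 (remaining 17 GB)

8 drives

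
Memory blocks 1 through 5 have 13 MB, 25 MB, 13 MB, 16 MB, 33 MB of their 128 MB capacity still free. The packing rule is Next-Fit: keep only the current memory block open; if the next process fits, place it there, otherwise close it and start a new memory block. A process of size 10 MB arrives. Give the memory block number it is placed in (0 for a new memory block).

5

Next-Fit only looks at memory block 5, which has 33 MB free.
10 MB fits there.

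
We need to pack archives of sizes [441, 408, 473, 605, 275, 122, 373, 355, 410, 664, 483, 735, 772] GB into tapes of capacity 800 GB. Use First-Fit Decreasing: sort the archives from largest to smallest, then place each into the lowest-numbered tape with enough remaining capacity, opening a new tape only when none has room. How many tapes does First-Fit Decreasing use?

Sorted descending: 772, 735, 664, 605, 483, 473, 441, 410, 408, 373, 355, 275, 122.
772 GB → tape 1 (remaining 28 GB)
735 GB → tape 2 (remaining 65 GB)
664 GB → tape 3 (remaining 136 GB)
605 GB → tape 4 (remaining 195 GB)
483 GB → tape 5 (remaining 317 GB)
473 GB → tape 6 (remaining 327 GB)
441 GB → tape 7 (remaining 359 GB)
410 GB → tape 8 (remaining 390 GB)
408 GB → tape 9 (remaining 392 GB)
373 GB → tape 8 (remaining 17 GB)
355 GB → tape 7 (remaining 4 GB)
275 GB → tape 5 (remaining 42 GB)
122 GB → tape 3 (remaining 14 GB)

9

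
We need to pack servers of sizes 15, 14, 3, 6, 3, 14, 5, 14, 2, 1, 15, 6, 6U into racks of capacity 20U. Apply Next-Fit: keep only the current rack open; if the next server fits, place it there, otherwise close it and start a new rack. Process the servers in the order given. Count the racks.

7

rack 1: place 15U, 5U left
rack 2: place 14U, 6U left
rack 2: place 3U, 3U left
rack 3: place 6U, 14U left
rack 3: place 3U, 11U left
rack 4: place 14U, 6U left
rack 4: place 5U, 1U left
rack 5: place 14U, 6U left
rack 5: place 2U, 4U left
rack 5: place 1U, 3U left
rack 6: place 15U, 5U left
rack 7: place 6U, 14U left
rack 7: place 6U, 8U left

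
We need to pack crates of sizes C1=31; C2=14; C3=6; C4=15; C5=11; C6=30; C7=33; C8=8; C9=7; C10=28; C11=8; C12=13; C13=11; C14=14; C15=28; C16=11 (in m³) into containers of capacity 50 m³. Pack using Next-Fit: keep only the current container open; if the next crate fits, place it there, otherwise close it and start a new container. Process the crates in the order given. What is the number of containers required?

container 1: place C1 (31 m³), 19 m³ left
container 1: place C2 (14 m³), 5 m³ left
container 2: place C3 (6 m³), 44 m³ left
container 2: place C4 (15 m³), 29 m³ left
container 2: place C5 (11 m³), 18 m³ left
container 3: place C6 (30 m³), 20 m³ left
container 4: place C7 (33 m³), 17 m³ left
container 4: place C8 (8 m³), 9 m³ left
container 4: place C9 (7 m³), 2 m³ left
container 5: place C10 (28 m³), 22 m³ left
container 5: place C11 (8 m³), 14 m³ left
container 5: place C12 (13 m³), 1 m³ left
container 6: place C13 (11 m³), 39 m³ left
container 6: place C14 (14 m³), 25 m³ left
container 7: place C15 (28 m³), 22 m³ left
container 7: place C16 (11 m³), 11 m³ left
Final containers: [31,14] [6,15,11] [30] [33,8,7] [28,8,13] [11,14] [28,11].

7 containers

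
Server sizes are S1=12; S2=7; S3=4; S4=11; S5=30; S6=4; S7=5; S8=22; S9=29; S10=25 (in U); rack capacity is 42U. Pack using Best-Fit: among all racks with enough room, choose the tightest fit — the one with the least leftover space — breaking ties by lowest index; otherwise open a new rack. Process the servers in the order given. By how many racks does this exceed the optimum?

1

Best-Fit: [12,7,4,11,4] [30,5] [22] [29] [25] → 5 racks.
Total size 149U; any packing needs at least ⌈149/42⌉ = 4 racks.
An optimal packing achieves that bound: [30,12] [29,11] [25,7,5,4] [22,4] → 4 racks.
Excess: 5 − 4 = 1.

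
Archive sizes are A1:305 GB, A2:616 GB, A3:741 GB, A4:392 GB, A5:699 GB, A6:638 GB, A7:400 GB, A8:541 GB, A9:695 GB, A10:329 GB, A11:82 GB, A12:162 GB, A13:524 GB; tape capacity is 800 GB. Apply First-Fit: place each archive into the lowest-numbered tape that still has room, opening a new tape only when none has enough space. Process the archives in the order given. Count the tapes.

Put A1 (305 GB) in tape 1; 495 GB remain.
Put A2 (616 GB) in tape 2; 184 GB remain.
Put A3 (741 GB) in tape 3; 59 GB remain.
Put A4 (392 GB) in tape 1; 103 GB remain.
Put A5 (699 GB) in tape 4; 101 GB remain.
Put A6 (638 GB) in tape 5; 162 GB remain.
Put A7 (400 GB) in tape 6; 400 GB remain.
Put A8 (541 GB) in tape 7; 259 GB remain.
Put A9 (695 GB) in tape 8; 105 GB remain.
Put A10 (329 GB) in tape 6; 71 GB remain.
Put A11 (82 GB) in tape 1; 21 GB remain.
Put A12 (162 GB) in tape 2; 22 GB remain.
Put A13 (524 GB) in tape 9; 276 GB remain.

9 tapes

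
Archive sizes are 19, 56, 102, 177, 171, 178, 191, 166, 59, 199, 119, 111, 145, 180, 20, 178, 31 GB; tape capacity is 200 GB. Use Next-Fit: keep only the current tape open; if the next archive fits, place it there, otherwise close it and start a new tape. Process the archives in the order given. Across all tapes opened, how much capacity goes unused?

19 GB → tape 1 (remaining 181 GB)
56 GB → tape 1 (remaining 125 GB)
102 GB → tape 1 (remaining 23 GB)
177 GB → tape 2 (remaining 23 GB)
171 GB → tape 3 (remaining 29 GB)
178 GB → tape 4 (remaining 22 GB)
191 GB → tape 5 (remaining 9 GB)
166 GB → tape 6 (remaining 34 GB)
59 GB → tape 7 (remaining 141 GB)
199 GB → tape 8 (remaining 1 GB)
119 GB → tape 9 (remaining 81 GB)
111 GB → tape 10 (remaining 89 GB)
145 GB → tape 11 (remaining 55 GB)
180 GB → tape 12 (remaining 20 GB)
20 GB → tape 12 (remaining 0 GB)
178 GB → tape 13 (remaining 22 GB)
31 GB → tape 14 (remaining 169 GB)
14 tapes × 200 GB = 2800 GB; used 2102 GB; unused 698 GB.

698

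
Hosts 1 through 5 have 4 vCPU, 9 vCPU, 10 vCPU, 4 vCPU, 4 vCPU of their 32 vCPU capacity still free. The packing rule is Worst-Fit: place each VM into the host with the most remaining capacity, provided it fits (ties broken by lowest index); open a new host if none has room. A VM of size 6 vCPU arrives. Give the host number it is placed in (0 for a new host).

3

Hosts with room: host 2 (9 vCPU), host 3 (10 vCPU).
Most room is host 3 with 10 vCPU free.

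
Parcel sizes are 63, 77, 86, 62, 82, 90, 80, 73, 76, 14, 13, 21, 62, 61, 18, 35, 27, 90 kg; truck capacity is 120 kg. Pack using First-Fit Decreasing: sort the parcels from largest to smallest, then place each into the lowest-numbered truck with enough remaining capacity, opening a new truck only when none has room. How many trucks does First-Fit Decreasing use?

12

Sorted descending: 90, 90, 86, 82, 80, 77, 76, 73, 63, 62, 62, 61, 35, 27, 21, 18, 14, 13.
Put 90 kg in truck 1; 30 kg remain.
Put 90 kg in truck 2; 30 kg remain.
Put 86 kg in truck 3; 34 kg remain.
Put 82 kg in truck 4; 38 kg remain.
Put 80 kg in truck 5; 40 kg remain.
Put 77 kg in truck 6; 43 kg remain.
Put 76 kg in truck 7; 44 kg remain.
Put 73 kg in truck 8; 47 kg remain.
Put 63 kg in truck 9; 57 kg remain.
Put 62 kg in truck 10; 58 kg remain.
Put 62 kg in truck 11; 58 kg remain.
Put 61 kg in truck 12; 59 kg remain.
Put 35 kg in truck 4; 3 kg remain.
Put 27 kg in truck 1; 3 kg remain.
Put 21 kg in truck 2; 9 kg remain.
Put 18 kg in truck 3; 16 kg remain.
Put 14 kg in truck 3; 2 kg remain.
Put 13 kg in truck 5; 27 kg remain.
Final trucks: [90,27] [90,21] [86,18,14] [82,35] [80,13] [77] [76] [73] [63] [62] [62] [61].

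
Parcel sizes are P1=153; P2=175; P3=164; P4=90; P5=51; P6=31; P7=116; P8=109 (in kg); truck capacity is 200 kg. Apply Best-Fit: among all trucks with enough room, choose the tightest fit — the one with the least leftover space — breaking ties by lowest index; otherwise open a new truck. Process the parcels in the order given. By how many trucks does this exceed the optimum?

1

Best-Fit: [153] [175] [164,31] [90,51] [116] [109] → 6 trucks.
Total size 889 kg; any packing needs at least ⌈889/200⌉ = 5 trucks.
An optimal packing achieves that bound: [175] [164,31] [153] [116,51] [109,90] → 5 trucks.
Excess: 6 − 5 = 1.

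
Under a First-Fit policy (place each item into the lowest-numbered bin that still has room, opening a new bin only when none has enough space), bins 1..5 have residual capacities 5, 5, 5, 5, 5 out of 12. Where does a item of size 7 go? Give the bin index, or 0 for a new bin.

0

No bin has ≥ 7 free, so a new bin is opened.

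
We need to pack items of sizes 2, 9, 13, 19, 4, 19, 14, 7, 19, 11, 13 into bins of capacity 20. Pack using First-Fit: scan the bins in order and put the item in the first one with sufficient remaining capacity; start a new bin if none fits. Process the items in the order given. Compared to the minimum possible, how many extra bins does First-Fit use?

1

First-Fit: [2,9,4] [13,7] [19] [19] [14] [19] [11] [13] → 8 bins.
Total size 130; any packing needs at least ⌈130/20⌉ = 7 bins.
An optimal packing achieves that bound: [19] [19] [19] [14,4,2] [13,7] [13] [11,9] → 7 bins.
Excess: 8 − 7 = 1.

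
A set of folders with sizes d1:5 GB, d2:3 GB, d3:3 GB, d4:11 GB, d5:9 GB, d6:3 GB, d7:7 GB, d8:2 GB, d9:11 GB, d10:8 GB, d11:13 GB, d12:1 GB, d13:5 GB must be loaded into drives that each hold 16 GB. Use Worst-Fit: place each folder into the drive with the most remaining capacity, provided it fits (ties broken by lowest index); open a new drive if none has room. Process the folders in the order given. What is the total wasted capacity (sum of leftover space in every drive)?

31

drive 1: place d1 (5 GB), 11 GB left
drive 1: place d2 (3 GB), 8 GB left
drive 1: place d3 (3 GB), 5 GB left
drive 2: place d4 (11 GB), 5 GB left
drive 3: place d5 (9 GB), 7 GB left
drive 3: place d6 (3 GB), 4 GB left
drive 4: place d7 (7 GB), 9 GB left
drive 4: place d8 (2 GB), 7 GB left
drive 5: place d9 (11 GB), 5 GB left
drive 6: place d10 (8 GB), 8 GB left
drive 7: place d11 (13 GB), 3 GB left
drive 6: place d12 (1 GB), 7 GB left
drive 4: place d13 (5 GB), 2 GB left
7 drives × 16 GB = 112 GB; used 81 GB; unused 31 GB.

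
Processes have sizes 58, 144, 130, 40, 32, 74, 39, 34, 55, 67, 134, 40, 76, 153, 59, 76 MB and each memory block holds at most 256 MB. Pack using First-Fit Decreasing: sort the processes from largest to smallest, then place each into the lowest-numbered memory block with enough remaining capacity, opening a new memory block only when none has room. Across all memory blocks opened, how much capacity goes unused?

69

Sorted descending: 153, 144, 134, 130, 76, 76, 74, 67, 59, 58, 55, 40, 40, 39, 34, 32.
153 MB → memory block 1 (remaining 103 MB)
144 MB → memory block 2 (remaining 112 MB)
134 MB → memory block 3 (remaining 122 MB)
130 MB → memory block 4 (remaining 126 MB)
76 MB → memory block 1 (remaining 27 MB)
76 MB → memory block 2 (remaining 36 MB)
74 MB → memory block 3 (remaining 48 MB)
67 MB → memory block 4 (remaining 59 MB)
59 MB → memory block 4 (remaining 0 MB)
58 MB → memory block 5 (remaining 198 MB)
55 MB → memory block 5 (remaining 143 MB)
40 MB → memory block 3 (remaining 8 MB)
40 MB → memory block 5 (remaining 103 MB)
39 MB → memory block 5 (remaining 64 MB)
34 MB → memory block 2 (remaining 2 MB)
32 MB → memory block 5 (remaining 32 MB)
5 memory blocks × 256 MB = 1280 MB; used 1211 MB; unused 69 MB.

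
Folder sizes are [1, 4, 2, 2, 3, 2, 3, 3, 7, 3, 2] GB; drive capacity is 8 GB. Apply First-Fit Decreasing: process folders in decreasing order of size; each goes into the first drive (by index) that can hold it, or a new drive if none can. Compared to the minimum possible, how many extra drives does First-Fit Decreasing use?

First-Fit Decreasing: [7,1] [4,3] [3,3,2] [3,2,2] [2] → 5 drives.
Total size 32 GB; any packing needs at least ⌈32/8⌉ = 4 drives.
An optimal packing achieves that bound: [7,1] [4,2,2] [3,3,2] [3,3,2] → 4 drives.
Excess: 5 − 4 = 1.

1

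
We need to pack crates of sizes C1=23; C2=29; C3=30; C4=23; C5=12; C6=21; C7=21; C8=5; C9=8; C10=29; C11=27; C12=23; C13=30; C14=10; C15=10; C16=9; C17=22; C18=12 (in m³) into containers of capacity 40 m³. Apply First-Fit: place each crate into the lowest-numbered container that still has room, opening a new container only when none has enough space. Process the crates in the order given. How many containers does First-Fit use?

11

C1 (23 m³) → container 1 (remaining 17 m³)
C2 (29 m³) → container 2 (remaining 11 m³)
C3 (30 m³) → container 3 (remaining 10 m³)
C4 (23 m³) → container 4 (remaining 17 m³)
C5 (12 m³) → container 1 (remaining 5 m³)
C6 (21 m³) → container 5 (remaining 19 m³)
C7 (21 m³) → container 6 (remaining 19 m³)
C8 (5 m³) → container 1 (remaining 0 m³)
C9 (8 m³) → container 2 (remaining 3 m³)
C10 (29 m³) → container 7 (remaining 11 m³)
C11 (27 m³) → container 8 (remaining 13 m³)
C12 (23 m³) → container 9 (remaining 17 m³)
C13 (30 m³) → container 10 (remaining 10 m³)
C14 (10 m³) → container 3 (remaining 0 m³)
C15 (10 m³) → container 4 (remaining 7 m³)
C16 (9 m³) → container 5 (remaining 10 m³)
C17 (22 m³) → container 11 (remaining 18 m³)
C18 (12 m³) → container 6 (remaining 7 m³)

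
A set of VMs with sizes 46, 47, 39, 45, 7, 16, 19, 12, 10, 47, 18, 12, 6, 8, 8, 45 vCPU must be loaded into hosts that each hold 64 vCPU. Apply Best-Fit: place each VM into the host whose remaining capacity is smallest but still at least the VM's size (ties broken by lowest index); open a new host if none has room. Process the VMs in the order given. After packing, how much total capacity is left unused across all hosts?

63

host 1: place 46 vCPU, 18 vCPU left
host 2: place 47 vCPU, 17 vCPU left
host 3: place 39 vCPU, 25 vCPU left
host 4: place 45 vCPU, 19 vCPU left
host 2: place 7 vCPU, 10 vCPU left
host 1: place 16 vCPU, 2 vCPU left
host 4: place 19 vCPU, 0 vCPU left
host 3: place 12 vCPU, 13 vCPU left
host 2: place 10 vCPU, 0 vCPU left
host 5: place 47 vCPU, 17 vCPU left
host 6: place 18 vCPU, 46 vCPU left
host 3: place 12 vCPU, 1 vCPU left
host 5: place 6 vCPU, 11 vCPU left
host 5: place 8 vCPU, 3 vCPU left
host 6: place 8 vCPU, 38 vCPU left
host 7: place 45 vCPU, 19 vCPU left
7 hosts × 64 vCPU = 448 vCPU; used 385 vCPU; unused 63 vCPU.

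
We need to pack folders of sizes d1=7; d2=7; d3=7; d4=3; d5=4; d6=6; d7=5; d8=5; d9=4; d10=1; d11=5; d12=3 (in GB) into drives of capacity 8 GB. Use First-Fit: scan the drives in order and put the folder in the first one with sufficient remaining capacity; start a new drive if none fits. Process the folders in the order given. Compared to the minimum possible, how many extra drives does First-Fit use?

1

First-Fit: [7,1] [7] [7] [3,4] [6] [5,3] [5] [4] [5] → 9 drives.
Total size 57 GB; any packing needs at least ⌈57/8⌉ = 8 drives.
An optimal packing achieves that bound: [7,1] [7] [7] [6] [5,3] [5,3] [5] [4,4] → 8 drives.
Excess: 9 − 8 = 1.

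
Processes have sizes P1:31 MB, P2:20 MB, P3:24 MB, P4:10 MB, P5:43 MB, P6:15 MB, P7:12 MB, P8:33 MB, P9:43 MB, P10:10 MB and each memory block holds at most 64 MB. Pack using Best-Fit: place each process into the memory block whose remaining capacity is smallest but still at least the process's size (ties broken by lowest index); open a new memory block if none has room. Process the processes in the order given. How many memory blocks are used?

Put P1 (31 MB) in memory block 1; 33 MB remain.
Put P2 (20 MB) in memory block 1; 13 MB remain.
Put P3 (24 MB) in memory block 2; 40 MB remain.
Put P4 (10 MB) in memory block 1; 3 MB remain.
Put P5 (43 MB) in memory block 3; 21 MB remain.
Put P6 (15 MB) in memory block 3; 6 MB remain.
Put P7 (12 MB) in memory block 2; 28 MB remain.
Put P8 (33 MB) in memory block 4; 31 MB remain.
Put P9 (43 MB) in memory block 5; 21 MB remain.
Put P10 (10 MB) in memory block 5; 11 MB remain.

5 memory blocks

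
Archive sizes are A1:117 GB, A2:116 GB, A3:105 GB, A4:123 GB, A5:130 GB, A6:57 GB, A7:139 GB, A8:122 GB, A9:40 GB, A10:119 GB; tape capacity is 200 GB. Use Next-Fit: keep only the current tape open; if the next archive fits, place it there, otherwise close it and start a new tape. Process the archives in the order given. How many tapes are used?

8

Put A1 (117 GB) in tape 1; 83 GB remain.
Put A2 (116 GB) in tape 2; 84 GB remain.
Put A3 (105 GB) in tape 3; 95 GB remain.
Put A4 (123 GB) in tape 4; 77 GB remain.
Put A5 (130 GB) in tape 5; 70 GB remain.
Put A6 (57 GB) in tape 5; 13 GB remain.
Put A7 (139 GB) in tape 6; 61 GB remain.
Put A8 (122 GB) in tape 7; 78 GB remain.
Put A9 (40 GB) in tape 7; 38 GB remain.
Put A10 (119 GB) in tape 8; 81 GB remain.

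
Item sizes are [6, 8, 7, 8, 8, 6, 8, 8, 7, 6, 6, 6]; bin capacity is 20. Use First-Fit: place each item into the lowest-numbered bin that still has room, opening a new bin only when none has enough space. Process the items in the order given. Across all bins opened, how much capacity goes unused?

Put 6 in bin 1; 14 remain.
Put 8 in bin 1; 6 remain.
Put 7 in bin 2; 13 remain.
Put 8 in bin 2; 5 remain.
Put 8 in bin 3; 12 remain.
Put 6 in bin 1; 0 remain.
Put 8 in bin 3; 4 remain.
Put 8 in bin 4; 12 remain.
Put 7 in bin 4; 5 remain.
Put 6 in bin 5; 14 remain.
Put 6 in bin 5; 8 remain.
Put 6 in bin 5; 2 remain.
5 bins × 20 = 100; used 84; unused 16.

16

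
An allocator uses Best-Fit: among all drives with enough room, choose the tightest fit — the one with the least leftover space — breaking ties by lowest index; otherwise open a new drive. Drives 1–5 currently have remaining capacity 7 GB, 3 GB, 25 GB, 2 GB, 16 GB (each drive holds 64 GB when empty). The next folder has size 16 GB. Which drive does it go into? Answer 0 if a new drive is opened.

Drives with room: drive 3 (25 GB), drive 5 (16 GB).
Tightest fit is drive 5 with 16 GB free.

5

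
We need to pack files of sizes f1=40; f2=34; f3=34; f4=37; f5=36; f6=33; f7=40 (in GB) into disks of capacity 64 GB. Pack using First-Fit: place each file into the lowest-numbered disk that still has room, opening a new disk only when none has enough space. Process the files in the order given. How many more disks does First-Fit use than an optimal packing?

First-Fit: [40] [34] [34] [37] [36] [33] [40] → 7 disks.
7 files exceed 32 GB (half the capacity), and no two of those can share a disk, so at least 7 disks are needed.
So 7 is already optimal.

0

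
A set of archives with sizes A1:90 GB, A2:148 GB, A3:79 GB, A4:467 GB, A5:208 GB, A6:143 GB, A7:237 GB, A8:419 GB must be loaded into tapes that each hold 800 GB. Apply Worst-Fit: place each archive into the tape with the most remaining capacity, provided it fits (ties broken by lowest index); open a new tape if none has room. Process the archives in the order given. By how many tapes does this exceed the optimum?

0

Worst-Fit: [90,148,79,467] [208,143,237] [419] → 3 tapes.
Total size 1791 GB; any packing needs at least ⌈1791/800⌉ = 3 tapes.
So 3 is already optimal.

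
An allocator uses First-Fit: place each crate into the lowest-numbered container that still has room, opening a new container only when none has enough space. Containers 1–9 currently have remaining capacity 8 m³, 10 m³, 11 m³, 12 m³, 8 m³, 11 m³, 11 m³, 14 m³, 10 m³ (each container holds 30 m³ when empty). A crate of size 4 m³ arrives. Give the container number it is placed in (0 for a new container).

1

Containers with room: container 1 (8 m³), container 2 (10 m³), container 3 (11 m³), container 4 (12 m³), container 5 (8 m³), container 6 (11 m³), container 7 (11 m³), container 8 (14 m³), container 9 (10 m³).
The first with room is container 1.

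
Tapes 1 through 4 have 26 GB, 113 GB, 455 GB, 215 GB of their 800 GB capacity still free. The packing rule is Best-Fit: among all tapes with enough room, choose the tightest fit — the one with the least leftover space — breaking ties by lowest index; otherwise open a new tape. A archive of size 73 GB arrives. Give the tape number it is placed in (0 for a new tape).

Tapes with room: tape 2 (113 GB), tape 3 (455 GB), tape 4 (215 GB).
Tightest fit is tape 2 with 113 GB free.

2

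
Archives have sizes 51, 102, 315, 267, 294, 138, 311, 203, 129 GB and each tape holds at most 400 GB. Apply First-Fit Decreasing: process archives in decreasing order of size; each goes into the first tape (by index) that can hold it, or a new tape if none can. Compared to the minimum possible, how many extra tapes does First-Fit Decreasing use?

0

First-Fit Decreasing: [315,51] [311] [294,102] [267,129] [203,138] → 5 tapes.
Total size 1810 GB; any packing needs at least ⌈1810/400⌉ = 5 tapes.
So 5 is already optimal.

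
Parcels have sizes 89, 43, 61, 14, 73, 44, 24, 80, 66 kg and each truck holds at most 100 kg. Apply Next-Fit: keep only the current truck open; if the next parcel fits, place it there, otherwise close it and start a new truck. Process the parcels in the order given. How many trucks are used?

7

89 kg → truck 1 (remaining 11 kg)
43 kg → truck 2 (remaining 57 kg)
61 kg → truck 3 (remaining 39 kg)
14 kg → truck 3 (remaining 25 kg)
73 kg → truck 4 (remaining 27 kg)
44 kg → truck 5 (remaining 56 kg)
24 kg → truck 5 (remaining 32 kg)
80 kg → truck 6 (remaining 20 kg)
66 kg → truck 7 (remaining 34 kg)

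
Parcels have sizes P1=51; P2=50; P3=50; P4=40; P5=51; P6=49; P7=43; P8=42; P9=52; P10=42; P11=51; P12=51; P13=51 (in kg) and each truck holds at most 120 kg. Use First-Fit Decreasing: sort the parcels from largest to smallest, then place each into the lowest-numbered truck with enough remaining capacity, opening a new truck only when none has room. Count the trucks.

7

Sorted descending: 52, 51, 51, 51, 51, 51, 50, 50, 49, 43, 42, 42, 40.
52 kg → truck 1 (remaining 68 kg)
51 kg → truck 1 (remaining 17 kg)
51 kg → truck 2 (remaining 69 kg)
51 kg → truck 2 (remaining 18 kg)
51 kg → truck 3 (remaining 69 kg)
51 kg → truck 3 (remaining 18 kg)
50 kg → truck 4 (remaining 70 kg)
50 kg → truck 4 (remaining 20 kg)
49 kg → truck 5 (remaining 71 kg)
43 kg → truck 5 (remaining 28 kg)
42 kg → truck 6 (remaining 78 kg)
42 kg → truck 6 (remaining 36 kg)
40 kg → truck 7 (remaining 80 kg)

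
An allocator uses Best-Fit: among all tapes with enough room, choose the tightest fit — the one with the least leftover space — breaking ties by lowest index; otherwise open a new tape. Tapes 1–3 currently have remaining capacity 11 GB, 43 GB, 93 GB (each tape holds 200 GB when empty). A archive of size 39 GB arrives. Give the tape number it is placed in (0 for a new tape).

2

Tapes with room: tape 2 (43 GB), tape 3 (93 GB).
Tightest fit is tape 2 with 43 GB free.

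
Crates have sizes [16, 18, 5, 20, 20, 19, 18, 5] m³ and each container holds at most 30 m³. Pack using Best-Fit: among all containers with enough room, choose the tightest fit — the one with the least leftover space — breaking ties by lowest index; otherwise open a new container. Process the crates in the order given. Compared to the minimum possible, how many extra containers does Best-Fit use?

0

Best-Fit: [16] [18,5,5] [20] [20] [19] [18] → 6 containers.
6 crates exceed 15 m³ (half the capacity), and no two of those can share a container, so at least 6 containers are needed.
So 6 is already optimal.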